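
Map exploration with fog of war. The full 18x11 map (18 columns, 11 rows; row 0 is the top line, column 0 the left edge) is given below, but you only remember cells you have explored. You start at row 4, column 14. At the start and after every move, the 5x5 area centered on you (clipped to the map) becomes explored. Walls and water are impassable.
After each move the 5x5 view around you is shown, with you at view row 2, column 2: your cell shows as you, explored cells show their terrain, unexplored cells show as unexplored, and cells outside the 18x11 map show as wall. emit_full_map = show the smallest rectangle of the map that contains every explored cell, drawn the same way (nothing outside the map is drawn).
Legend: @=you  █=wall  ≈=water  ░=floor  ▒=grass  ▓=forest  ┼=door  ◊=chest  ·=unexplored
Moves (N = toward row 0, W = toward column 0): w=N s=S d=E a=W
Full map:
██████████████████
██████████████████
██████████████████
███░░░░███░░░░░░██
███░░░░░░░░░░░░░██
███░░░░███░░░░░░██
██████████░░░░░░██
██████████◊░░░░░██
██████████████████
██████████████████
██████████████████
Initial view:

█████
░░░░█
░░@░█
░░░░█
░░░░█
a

█████
░░░░░
░░@░░
░░░░░
░░░░░

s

░░░░░
░░░░░
░░@░░
░░░░░
░░░░░

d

░░░░█
░░░░█
░░@░█
░░░░█
░░░░█

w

█████
░░░░█
░░@░█
░░░░█
░░░░█

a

█████
░░░░░
░░@░░
░░░░░
░░░░░

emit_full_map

██████
░░░░░█
░░@░░█
░░░░░█
░░░░░█
░░░░░█

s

░░░░░
░░░░░
░░@░░
░░░░░
░░░░░

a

░░░░░
░░░░░
░░@░░
░░░░░
◊░░░░

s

░░░░░
░░░░░
░░@░░
◊░░░░
█████

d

░░░░░
░░░░░
░░@░░
░░░░░
█████

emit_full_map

·██████
░░░░░░█
░░░░░░█
░░░░░░█
░░░@░░█
◊░░░░░█
██████·


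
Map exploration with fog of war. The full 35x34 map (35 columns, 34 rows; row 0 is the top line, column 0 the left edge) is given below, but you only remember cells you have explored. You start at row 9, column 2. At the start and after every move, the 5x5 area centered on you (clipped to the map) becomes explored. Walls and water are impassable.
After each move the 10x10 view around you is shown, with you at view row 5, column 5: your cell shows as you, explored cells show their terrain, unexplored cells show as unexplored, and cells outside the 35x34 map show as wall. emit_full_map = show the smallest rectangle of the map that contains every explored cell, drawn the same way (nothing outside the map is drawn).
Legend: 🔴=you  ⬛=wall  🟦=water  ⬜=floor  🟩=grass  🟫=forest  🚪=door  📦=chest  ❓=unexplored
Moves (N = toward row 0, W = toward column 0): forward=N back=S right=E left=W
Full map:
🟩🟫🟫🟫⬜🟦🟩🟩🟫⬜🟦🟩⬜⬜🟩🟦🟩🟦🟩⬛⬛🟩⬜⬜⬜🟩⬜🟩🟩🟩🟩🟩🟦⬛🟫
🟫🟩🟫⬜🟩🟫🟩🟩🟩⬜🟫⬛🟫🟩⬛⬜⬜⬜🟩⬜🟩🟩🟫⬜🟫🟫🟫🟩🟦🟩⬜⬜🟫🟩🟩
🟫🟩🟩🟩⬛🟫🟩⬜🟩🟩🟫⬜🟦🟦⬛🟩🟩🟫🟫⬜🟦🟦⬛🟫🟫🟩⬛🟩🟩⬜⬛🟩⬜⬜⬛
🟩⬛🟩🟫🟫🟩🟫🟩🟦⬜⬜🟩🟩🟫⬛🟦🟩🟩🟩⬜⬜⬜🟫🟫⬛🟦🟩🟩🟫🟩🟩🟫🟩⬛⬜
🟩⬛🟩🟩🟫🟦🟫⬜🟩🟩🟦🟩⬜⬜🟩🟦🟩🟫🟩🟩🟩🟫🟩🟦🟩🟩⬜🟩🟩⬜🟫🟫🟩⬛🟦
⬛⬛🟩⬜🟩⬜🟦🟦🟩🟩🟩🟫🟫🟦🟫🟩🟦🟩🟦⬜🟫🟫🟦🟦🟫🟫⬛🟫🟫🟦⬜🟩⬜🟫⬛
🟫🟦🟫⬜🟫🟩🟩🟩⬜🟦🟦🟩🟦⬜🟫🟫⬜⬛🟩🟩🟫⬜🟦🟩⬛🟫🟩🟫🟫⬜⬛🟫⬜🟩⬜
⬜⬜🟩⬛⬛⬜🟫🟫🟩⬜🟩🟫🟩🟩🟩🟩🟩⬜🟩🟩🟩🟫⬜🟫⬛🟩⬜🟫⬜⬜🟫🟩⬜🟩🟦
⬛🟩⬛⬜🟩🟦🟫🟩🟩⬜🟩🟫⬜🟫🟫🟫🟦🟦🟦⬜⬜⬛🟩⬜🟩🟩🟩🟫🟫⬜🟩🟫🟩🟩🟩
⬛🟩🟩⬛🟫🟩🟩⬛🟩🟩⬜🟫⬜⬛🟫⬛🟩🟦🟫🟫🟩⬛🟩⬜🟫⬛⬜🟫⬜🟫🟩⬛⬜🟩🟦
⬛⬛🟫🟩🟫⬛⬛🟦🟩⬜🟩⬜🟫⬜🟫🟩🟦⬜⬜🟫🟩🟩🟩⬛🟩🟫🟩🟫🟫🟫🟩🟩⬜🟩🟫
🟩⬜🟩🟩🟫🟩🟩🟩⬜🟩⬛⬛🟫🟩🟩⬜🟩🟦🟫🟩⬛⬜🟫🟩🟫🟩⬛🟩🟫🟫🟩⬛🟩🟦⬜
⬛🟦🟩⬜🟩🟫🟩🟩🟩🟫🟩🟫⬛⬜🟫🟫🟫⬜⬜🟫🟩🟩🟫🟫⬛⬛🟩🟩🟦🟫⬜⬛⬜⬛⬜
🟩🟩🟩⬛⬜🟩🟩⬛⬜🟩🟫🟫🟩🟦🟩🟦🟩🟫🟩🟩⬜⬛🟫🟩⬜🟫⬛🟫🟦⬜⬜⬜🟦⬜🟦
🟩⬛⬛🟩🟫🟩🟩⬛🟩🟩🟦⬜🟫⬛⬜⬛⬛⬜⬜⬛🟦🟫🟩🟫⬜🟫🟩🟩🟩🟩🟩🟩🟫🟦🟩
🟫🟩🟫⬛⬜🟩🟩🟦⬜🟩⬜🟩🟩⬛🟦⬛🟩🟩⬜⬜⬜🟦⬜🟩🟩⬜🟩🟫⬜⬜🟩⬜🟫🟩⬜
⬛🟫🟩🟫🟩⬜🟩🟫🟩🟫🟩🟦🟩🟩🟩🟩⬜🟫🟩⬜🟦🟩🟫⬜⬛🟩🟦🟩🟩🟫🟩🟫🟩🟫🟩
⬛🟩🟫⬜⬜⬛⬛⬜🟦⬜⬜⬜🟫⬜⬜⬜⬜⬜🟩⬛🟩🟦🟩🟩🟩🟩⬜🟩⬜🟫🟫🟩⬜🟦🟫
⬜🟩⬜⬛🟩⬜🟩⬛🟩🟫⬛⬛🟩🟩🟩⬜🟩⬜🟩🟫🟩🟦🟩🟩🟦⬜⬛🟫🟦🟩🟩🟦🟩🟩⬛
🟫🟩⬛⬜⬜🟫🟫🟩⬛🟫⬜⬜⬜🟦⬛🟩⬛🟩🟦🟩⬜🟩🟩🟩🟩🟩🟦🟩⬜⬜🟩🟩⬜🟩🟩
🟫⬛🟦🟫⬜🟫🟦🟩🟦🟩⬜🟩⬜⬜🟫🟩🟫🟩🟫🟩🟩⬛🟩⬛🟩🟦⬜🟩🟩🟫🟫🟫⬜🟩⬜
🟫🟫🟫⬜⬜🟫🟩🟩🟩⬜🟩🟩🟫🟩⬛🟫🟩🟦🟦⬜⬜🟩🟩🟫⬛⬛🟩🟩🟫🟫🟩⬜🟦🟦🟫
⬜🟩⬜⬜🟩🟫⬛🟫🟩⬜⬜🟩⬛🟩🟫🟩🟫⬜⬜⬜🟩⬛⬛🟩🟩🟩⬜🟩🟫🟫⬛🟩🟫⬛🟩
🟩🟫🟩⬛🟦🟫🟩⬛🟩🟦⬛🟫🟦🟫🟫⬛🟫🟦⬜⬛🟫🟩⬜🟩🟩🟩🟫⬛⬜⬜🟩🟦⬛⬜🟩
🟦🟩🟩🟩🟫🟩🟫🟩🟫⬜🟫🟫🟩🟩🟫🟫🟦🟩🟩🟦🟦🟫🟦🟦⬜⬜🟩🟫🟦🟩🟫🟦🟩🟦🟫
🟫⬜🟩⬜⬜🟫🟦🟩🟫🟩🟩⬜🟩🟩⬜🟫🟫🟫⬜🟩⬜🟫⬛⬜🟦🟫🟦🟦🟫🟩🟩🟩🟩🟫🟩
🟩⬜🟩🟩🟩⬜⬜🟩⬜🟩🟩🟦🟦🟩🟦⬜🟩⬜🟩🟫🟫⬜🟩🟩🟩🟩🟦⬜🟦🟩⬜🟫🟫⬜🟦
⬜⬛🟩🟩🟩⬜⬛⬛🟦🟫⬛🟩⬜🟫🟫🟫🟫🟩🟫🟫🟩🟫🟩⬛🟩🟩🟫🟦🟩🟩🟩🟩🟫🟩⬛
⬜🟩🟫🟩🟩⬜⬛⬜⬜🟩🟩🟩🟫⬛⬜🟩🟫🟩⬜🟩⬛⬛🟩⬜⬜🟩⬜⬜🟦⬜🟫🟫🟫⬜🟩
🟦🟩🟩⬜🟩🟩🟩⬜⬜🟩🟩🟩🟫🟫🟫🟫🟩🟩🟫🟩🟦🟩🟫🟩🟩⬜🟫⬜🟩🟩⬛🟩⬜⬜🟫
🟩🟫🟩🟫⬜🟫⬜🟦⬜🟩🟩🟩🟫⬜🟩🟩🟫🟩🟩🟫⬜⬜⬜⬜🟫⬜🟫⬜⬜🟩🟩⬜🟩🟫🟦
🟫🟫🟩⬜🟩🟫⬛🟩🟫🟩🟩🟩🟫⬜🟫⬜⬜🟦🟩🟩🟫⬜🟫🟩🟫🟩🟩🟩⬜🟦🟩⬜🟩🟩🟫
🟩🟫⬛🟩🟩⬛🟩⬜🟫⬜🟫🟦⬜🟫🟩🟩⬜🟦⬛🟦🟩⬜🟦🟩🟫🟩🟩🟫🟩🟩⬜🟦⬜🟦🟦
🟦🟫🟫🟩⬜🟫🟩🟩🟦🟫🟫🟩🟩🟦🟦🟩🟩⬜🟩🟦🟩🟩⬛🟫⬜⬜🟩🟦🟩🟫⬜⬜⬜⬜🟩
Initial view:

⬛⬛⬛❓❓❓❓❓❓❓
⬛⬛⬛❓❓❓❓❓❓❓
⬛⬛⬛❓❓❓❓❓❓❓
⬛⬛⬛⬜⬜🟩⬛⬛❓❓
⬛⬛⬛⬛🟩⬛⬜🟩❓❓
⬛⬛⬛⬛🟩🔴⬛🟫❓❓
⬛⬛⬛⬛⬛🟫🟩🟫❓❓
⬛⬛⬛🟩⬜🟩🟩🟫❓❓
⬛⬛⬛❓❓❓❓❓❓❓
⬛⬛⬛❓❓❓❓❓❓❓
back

⬛⬛⬛❓❓❓❓❓❓❓
⬛⬛⬛❓❓❓❓❓❓❓
⬛⬛⬛⬜⬜🟩⬛⬛❓❓
⬛⬛⬛⬛🟩⬛⬜🟩❓❓
⬛⬛⬛⬛🟩🟩⬛🟫❓❓
⬛⬛⬛⬛⬛🔴🟩🟫❓❓
⬛⬛⬛🟩⬜🟩🟩🟫❓❓
⬛⬛⬛⬛🟦🟩⬜🟩❓❓
⬛⬛⬛❓❓❓❓❓❓❓
⬛⬛⬛❓❓❓❓❓❓❓

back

⬛⬛⬛❓❓❓❓❓❓❓
⬛⬛⬛⬜⬜🟩⬛⬛❓❓
⬛⬛⬛⬛🟩⬛⬜🟩❓❓
⬛⬛⬛⬛🟩🟩⬛🟫❓❓
⬛⬛⬛⬛⬛🟫🟩🟫❓❓
⬛⬛⬛🟩⬜🔴🟩🟫❓❓
⬛⬛⬛⬛🟦🟩⬜🟩❓❓
⬛⬛⬛🟩🟩🟩⬛⬜❓❓
⬛⬛⬛❓❓❓❓❓❓❓
⬛⬛⬛❓❓❓❓❓❓❓

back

⬛⬛⬛⬜⬜🟩⬛⬛❓❓
⬛⬛⬛⬛🟩⬛⬜🟩❓❓
⬛⬛⬛⬛🟩🟩⬛🟫❓❓
⬛⬛⬛⬛⬛🟫🟩🟫❓❓
⬛⬛⬛🟩⬜🟩🟩🟫❓❓
⬛⬛⬛⬛🟦🔴⬜🟩❓❓
⬛⬛⬛🟩🟩🟩⬛⬜❓❓
⬛⬛⬛🟩⬛⬛🟩🟫❓❓
⬛⬛⬛❓❓❓❓❓❓❓
⬛⬛⬛❓❓❓❓❓❓❓

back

⬛⬛⬛⬛🟩⬛⬜🟩❓❓
⬛⬛⬛⬛🟩🟩⬛🟫❓❓
⬛⬛⬛⬛⬛🟫🟩🟫❓❓
⬛⬛⬛🟩⬜🟩🟩🟫❓❓
⬛⬛⬛⬛🟦🟩⬜🟩❓❓
⬛⬛⬛🟩🟩🔴⬛⬜❓❓
⬛⬛⬛🟩⬛⬛🟩🟫❓❓
⬛⬛⬛🟫🟩🟫⬛⬜❓❓
⬛⬛⬛❓❓❓❓❓❓❓
⬛⬛⬛❓❓❓❓❓❓❓

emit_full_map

⬜⬜🟩⬛⬛
⬛🟩⬛⬜🟩
⬛🟩🟩⬛🟫
⬛⬛🟫🟩🟫
🟩⬜🟩🟩🟫
⬛🟦🟩⬜🟩
🟩🟩🔴⬛⬜
🟩⬛⬛🟩🟫
🟫🟩🟫⬛⬜

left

⬛⬛⬛⬛⬛🟩⬛⬜🟩❓
⬛⬛⬛⬛⬛🟩🟩⬛🟫❓
⬛⬛⬛⬛⬛⬛🟫🟩🟫❓
⬛⬛⬛⬛🟩⬜🟩🟩🟫❓
⬛⬛⬛⬛⬛🟦🟩⬜🟩❓
⬛⬛⬛⬛🟩🔴🟩⬛⬜❓
⬛⬛⬛⬛🟩⬛⬛🟩🟫❓
⬛⬛⬛⬛🟫🟩🟫⬛⬜❓
⬛⬛⬛⬛❓❓❓❓❓❓
⬛⬛⬛⬛❓❓❓❓❓❓

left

⬛⬛⬛⬛⬛⬛🟩⬛⬜🟩
⬛⬛⬛⬛⬛⬛🟩🟩⬛🟫
⬛⬛⬛⬛⬛⬛⬛🟫🟩🟫
⬛⬛⬛⬛⬛🟩⬜🟩🟩🟫
⬛⬛⬛⬛⬛⬛🟦🟩⬜🟩
⬛⬛⬛⬛⬛🔴🟩🟩⬛⬜
⬛⬛⬛⬛⬛🟩⬛⬛🟩🟫
⬛⬛⬛⬛⬛🟫🟩🟫⬛⬜
⬛⬛⬛⬛⬛❓❓❓❓❓
⬛⬛⬛⬛⬛❓❓❓❓❓

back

⬛⬛⬛⬛⬛⬛🟩🟩⬛🟫
⬛⬛⬛⬛⬛⬛⬛🟫🟩🟫
⬛⬛⬛⬛⬛🟩⬜🟩🟩🟫
⬛⬛⬛⬛⬛⬛🟦🟩⬜🟩
⬛⬛⬛⬛⬛🟩🟩🟩⬛⬜
⬛⬛⬛⬛⬛🔴⬛⬛🟩🟫
⬛⬛⬛⬛⬛🟫🟩🟫⬛⬜
⬛⬛⬛⬛⬛⬛🟫🟩❓❓
⬛⬛⬛⬛⬛❓❓❓❓❓
⬛⬛⬛⬛⬛❓❓❓❓❓

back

⬛⬛⬛⬛⬛⬛⬛🟫🟩🟫
⬛⬛⬛⬛⬛🟩⬜🟩🟩🟫
⬛⬛⬛⬛⬛⬛🟦🟩⬜🟩
⬛⬛⬛⬛⬛🟩🟩🟩⬛⬜
⬛⬛⬛⬛⬛🟩⬛⬛🟩🟫
⬛⬛⬛⬛⬛🔴🟩🟫⬛⬜
⬛⬛⬛⬛⬛⬛🟫🟩❓❓
⬛⬛⬛⬛⬛⬛🟩🟫❓❓
⬛⬛⬛⬛⬛❓❓❓❓❓
⬛⬛⬛⬛⬛❓❓❓❓❓

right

⬛⬛⬛⬛⬛⬛🟫🟩🟫❓
⬛⬛⬛⬛🟩⬜🟩🟩🟫❓
⬛⬛⬛⬛⬛🟦🟩⬜🟩❓
⬛⬛⬛⬛🟩🟩🟩⬛⬜❓
⬛⬛⬛⬛🟩⬛⬛🟩🟫❓
⬛⬛⬛⬛🟫🔴🟫⬛⬜❓
⬛⬛⬛⬛⬛🟫🟩🟫❓❓
⬛⬛⬛⬛⬛🟩🟫⬜❓❓
⬛⬛⬛⬛❓❓❓❓❓❓
⬛⬛⬛⬛❓❓❓❓❓❓

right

⬛⬛⬛⬛⬛🟫🟩🟫❓❓
⬛⬛⬛🟩⬜🟩🟩🟫❓❓
⬛⬛⬛⬛🟦🟩⬜🟩❓❓
⬛⬛⬛🟩🟩🟩⬛⬜❓❓
⬛⬛⬛🟩⬛⬛🟩🟫❓❓
⬛⬛⬛🟫🟩🔴⬛⬜❓❓
⬛⬛⬛⬛🟫🟩🟫🟩❓❓
⬛⬛⬛⬛🟩🟫⬜⬜❓❓
⬛⬛⬛❓❓❓❓❓❓❓
⬛⬛⬛❓❓❓❓❓❓❓

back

⬛⬛⬛🟩⬜🟩🟩🟫❓❓
⬛⬛⬛⬛🟦🟩⬜🟩❓❓
⬛⬛⬛🟩🟩🟩⬛⬜❓❓
⬛⬛⬛🟩⬛⬛🟩🟫❓❓
⬛⬛⬛🟫🟩🟫⬛⬜❓❓
⬛⬛⬛⬛🟫🔴🟫🟩❓❓
⬛⬛⬛⬛🟩🟫⬜⬜❓❓
⬛⬛⬛⬜🟩⬜⬛🟩❓❓
⬛⬛⬛❓❓❓❓❓❓❓
⬛⬛⬛❓❓❓❓❓❓❓

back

⬛⬛⬛⬛🟦🟩⬜🟩❓❓
⬛⬛⬛🟩🟩🟩⬛⬜❓❓
⬛⬛⬛🟩⬛⬛🟩🟫❓❓
⬛⬛⬛🟫🟩🟫⬛⬜❓❓
⬛⬛⬛⬛🟫🟩🟫🟩❓❓
⬛⬛⬛⬛🟩🔴⬜⬜❓❓
⬛⬛⬛⬜🟩⬜⬛🟩❓❓
⬛⬛⬛🟫🟩⬛⬜⬜❓❓
⬛⬛⬛❓❓❓❓❓❓❓
⬛⬛⬛❓❓❓❓❓❓❓

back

⬛⬛⬛🟩🟩🟩⬛⬜❓❓
⬛⬛⬛🟩⬛⬛🟩🟫❓❓
⬛⬛⬛🟫🟩🟫⬛⬜❓❓
⬛⬛⬛⬛🟫🟩🟫🟩❓❓
⬛⬛⬛⬛🟩🟫⬜⬜❓❓
⬛⬛⬛⬜🟩🔴⬛🟩❓❓
⬛⬛⬛🟫🟩⬛⬜⬜❓❓
⬛⬛⬛🟫⬛🟦🟫⬜❓❓
⬛⬛⬛❓❓❓❓❓❓❓
⬛⬛⬛❓❓❓❓❓❓❓

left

⬛⬛⬛⬛🟩🟩🟩⬛⬜❓
⬛⬛⬛⬛🟩⬛⬛🟩🟫❓
⬛⬛⬛⬛🟫🟩🟫⬛⬜❓
⬛⬛⬛⬛⬛🟫🟩🟫🟩❓
⬛⬛⬛⬛⬛🟩🟫⬜⬜❓
⬛⬛⬛⬛⬜🔴⬜⬛🟩❓
⬛⬛⬛⬛🟫🟩⬛⬜⬜❓
⬛⬛⬛⬛🟫⬛🟦🟫⬜❓
⬛⬛⬛⬛❓❓❓❓❓❓
⬛⬛⬛⬛❓❓❓❓❓❓

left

⬛⬛⬛⬛⬛🟩🟩🟩⬛⬜
⬛⬛⬛⬛⬛🟩⬛⬛🟩🟫
⬛⬛⬛⬛⬛🟫🟩🟫⬛⬜
⬛⬛⬛⬛⬛⬛🟫🟩🟫🟩
⬛⬛⬛⬛⬛⬛🟩🟫⬜⬜
⬛⬛⬛⬛⬛🔴🟩⬜⬛🟩
⬛⬛⬛⬛⬛🟫🟩⬛⬜⬜
⬛⬛⬛⬛⬛🟫⬛🟦🟫⬜
⬛⬛⬛⬛⬛❓❓❓❓❓
⬛⬛⬛⬛⬛❓❓❓❓❓

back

⬛⬛⬛⬛⬛🟩⬛⬛🟩🟫
⬛⬛⬛⬛⬛🟫🟩🟫⬛⬜
⬛⬛⬛⬛⬛⬛🟫🟩🟫🟩
⬛⬛⬛⬛⬛⬛🟩🟫⬜⬜
⬛⬛⬛⬛⬛⬜🟩⬜⬛🟩
⬛⬛⬛⬛⬛🔴🟩⬛⬜⬜
⬛⬛⬛⬛⬛🟫⬛🟦🟫⬜
⬛⬛⬛⬛⬛🟫🟫🟫❓❓
⬛⬛⬛⬛⬛❓❓❓❓❓
⬛⬛⬛⬛⬛❓❓❓❓❓

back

⬛⬛⬛⬛⬛🟫🟩🟫⬛⬜
⬛⬛⬛⬛⬛⬛🟫🟩🟫🟩
⬛⬛⬛⬛⬛⬛🟩🟫⬜⬜
⬛⬛⬛⬛⬛⬜🟩⬜⬛🟩
⬛⬛⬛⬛⬛🟫🟩⬛⬜⬜
⬛⬛⬛⬛⬛🔴⬛🟦🟫⬜
⬛⬛⬛⬛⬛🟫🟫🟫❓❓
⬛⬛⬛⬛⬛⬜🟩⬜❓❓
⬛⬛⬛⬛⬛❓❓❓❓❓
⬛⬛⬛⬛⬛❓❓❓❓❓

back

⬛⬛⬛⬛⬛⬛🟫🟩🟫🟩
⬛⬛⬛⬛⬛⬛🟩🟫⬜⬜
⬛⬛⬛⬛⬛⬜🟩⬜⬛🟩
⬛⬛⬛⬛⬛🟫🟩⬛⬜⬜
⬛⬛⬛⬛⬛🟫⬛🟦🟫⬜
⬛⬛⬛⬛⬛🔴🟫🟫❓❓
⬛⬛⬛⬛⬛⬜🟩⬜❓❓
⬛⬛⬛⬛⬛🟩🟫🟩❓❓
⬛⬛⬛⬛⬛❓❓❓❓❓
⬛⬛⬛⬛⬛❓❓❓❓❓

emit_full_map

⬜⬜🟩⬛⬛
⬛🟩⬛⬜🟩
⬛🟩🟩⬛🟫
⬛⬛🟫🟩🟫
🟩⬜🟩🟩🟫
⬛🟦🟩⬜🟩
🟩🟩🟩⬛⬜
🟩⬛⬛🟩🟫
🟫🟩🟫⬛⬜
⬛🟫🟩🟫🟩
⬛🟩🟫⬜⬜
⬜🟩⬜⬛🟩
🟫🟩⬛⬜⬜
🟫⬛🟦🟫⬜
🔴🟫🟫❓❓
⬜🟩⬜❓❓
🟩🟫🟩❓❓

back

⬛⬛⬛⬛⬛⬛🟩🟫⬜⬜
⬛⬛⬛⬛⬛⬜🟩⬜⬛🟩
⬛⬛⬛⬛⬛🟫🟩⬛⬜⬜
⬛⬛⬛⬛⬛🟫⬛🟦🟫⬜
⬛⬛⬛⬛⬛🟫🟫🟫❓❓
⬛⬛⬛⬛⬛🔴🟩⬜❓❓
⬛⬛⬛⬛⬛🟩🟫🟩❓❓
⬛⬛⬛⬛⬛🟦🟩🟩❓❓
⬛⬛⬛⬛⬛❓❓❓❓❓
⬛⬛⬛⬛⬛❓❓❓❓❓

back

⬛⬛⬛⬛⬛⬜🟩⬜⬛🟩
⬛⬛⬛⬛⬛🟫🟩⬛⬜⬜
⬛⬛⬛⬛⬛🟫⬛🟦🟫⬜
⬛⬛⬛⬛⬛🟫🟫🟫❓❓
⬛⬛⬛⬛⬛⬜🟩⬜❓❓
⬛⬛⬛⬛⬛🔴🟫🟩❓❓
⬛⬛⬛⬛⬛🟦🟩🟩❓❓
⬛⬛⬛⬛⬛🟫⬜🟩❓❓
⬛⬛⬛⬛⬛❓❓❓❓❓
⬛⬛⬛⬛⬛❓❓❓❓❓

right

⬛⬛⬛⬛⬜🟩⬜⬛🟩❓
⬛⬛⬛⬛🟫🟩⬛⬜⬜❓
⬛⬛⬛⬛🟫⬛🟦🟫⬜❓
⬛⬛⬛⬛🟫🟫🟫⬜❓❓
⬛⬛⬛⬛⬜🟩⬜⬜❓❓
⬛⬛⬛⬛🟩🔴🟩⬛❓❓
⬛⬛⬛⬛🟦🟩🟩🟩❓❓
⬛⬛⬛⬛🟫⬜🟩⬜❓❓
⬛⬛⬛⬛❓❓❓❓❓❓
⬛⬛⬛⬛❓❓❓❓❓❓

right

⬛⬛⬛⬜🟩⬜⬛🟩❓❓
⬛⬛⬛🟫🟩⬛⬜⬜❓❓
⬛⬛⬛🟫⬛🟦🟫⬜❓❓
⬛⬛⬛🟫🟫🟫⬜⬜❓❓
⬛⬛⬛⬜🟩⬜⬜🟩❓❓
⬛⬛⬛🟩🟫🔴⬛🟦❓❓
⬛⬛⬛🟦🟩🟩🟩🟫❓❓
⬛⬛⬛🟫⬜🟩⬜⬜❓❓
⬛⬛⬛❓❓❓❓❓❓❓
⬛⬛⬛❓❓❓❓❓❓❓

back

⬛⬛⬛🟫🟩⬛⬜⬜❓❓
⬛⬛⬛🟫⬛🟦🟫⬜❓❓
⬛⬛⬛🟫🟫🟫⬜⬜❓❓
⬛⬛⬛⬜🟩⬜⬜🟩❓❓
⬛⬛⬛🟩🟫🟩⬛🟦❓❓
⬛⬛⬛🟦🟩🔴🟩🟫❓❓
⬛⬛⬛🟫⬜🟩⬜⬜❓❓
⬛⬛⬛🟩⬜🟩🟩🟩❓❓
⬛⬛⬛❓❓❓❓❓❓❓
⬛⬛⬛❓❓❓❓❓❓❓

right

⬛⬛🟫🟩⬛⬜⬜❓❓❓
⬛⬛🟫⬛🟦🟫⬜❓❓❓
⬛⬛🟫🟫🟫⬜⬜❓❓❓
⬛⬛⬜🟩⬜⬜🟩🟫❓❓
⬛⬛🟩🟫🟩⬛🟦🟫❓❓
⬛⬛🟦🟩🟩🔴🟫🟩❓❓
⬛⬛🟫⬜🟩⬜⬜🟫❓❓
⬛⬛🟩⬜🟩🟩🟩⬜❓❓
⬛⬛❓❓❓❓❓❓❓❓
⬛⬛❓❓❓❓❓❓❓❓

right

⬛🟫🟩⬛⬜⬜❓❓❓❓
⬛🟫⬛🟦🟫⬜❓❓❓❓
⬛🟫🟫🟫⬜⬜❓❓❓❓
⬛⬜🟩⬜⬜🟩🟫⬛❓❓
⬛🟩🟫🟩⬛🟦🟫🟩❓❓
⬛🟦🟩🟩🟩🔴🟩🟫❓❓
⬛🟫⬜🟩⬜⬜🟫🟦❓❓
⬛🟩⬜🟩🟩🟩⬜⬜❓❓
⬛❓❓❓❓❓❓❓❓❓
⬛❓❓❓❓❓❓❓❓❓

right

🟫🟩⬛⬜⬜❓❓❓❓❓
🟫⬛🟦🟫⬜❓❓❓❓❓
🟫🟫🟫⬜⬜❓❓❓❓❓
⬜🟩⬜⬜🟩🟫⬛🟫❓❓
🟩🟫🟩⬛🟦🟫🟩⬛❓❓
🟦🟩🟩🟩🟫🔴🟫🟩❓❓
🟫⬜🟩⬜⬜🟫🟦🟩❓❓
🟩⬜🟩🟩🟩⬜⬜🟩❓❓
❓❓❓❓❓❓❓❓❓❓
❓❓❓❓❓❓❓❓❓❓

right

🟩⬛⬜⬜❓❓❓❓❓❓
⬛🟦🟫⬜❓❓❓❓❓❓
🟫🟫⬜⬜❓❓❓❓❓❓
🟩⬜⬜🟩🟫⬛🟫🟩❓❓
🟫🟩⬛🟦🟫🟩⬛🟩❓❓
🟩🟩🟩🟫🟩🔴🟩🟫❓❓
⬜🟩⬜⬜🟫🟦🟩🟫❓❓
⬜🟩🟩🟩⬜⬜🟩⬜❓❓
❓❓❓❓❓❓❓❓❓❓
❓❓❓❓❓❓❓❓❓❓

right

⬛⬜⬜❓❓❓❓❓❓❓
🟦🟫⬜❓❓❓❓❓❓❓
🟫⬜⬜❓❓❓❓❓❓❓
⬜⬜🟩🟫⬛🟫🟩⬜❓❓
🟩⬛🟦🟫🟩⬛🟩🟦❓❓
🟩🟩🟫🟩🟫🔴🟫⬜❓❓
🟩⬜⬜🟫🟦🟩🟫🟩❓❓
🟩🟩🟩⬜⬜🟩⬜🟩❓❓
❓❓❓❓❓❓❓❓❓❓
❓❓❓❓❓❓❓❓❓❓

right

⬜⬜❓❓❓❓❓❓❓❓
🟫⬜❓❓❓❓❓❓❓❓
⬜⬜❓❓❓❓❓❓❓❓
⬜🟩🟫⬛🟫🟩⬜⬜❓❓
⬛🟦🟫🟩⬛🟩🟦⬛❓❓
🟩🟫🟩🟫🟩🔴⬜🟫❓❓
⬜⬜🟫🟦🟩🟫🟩🟩❓❓
🟩🟩⬜⬜🟩⬜🟩🟩❓❓
❓❓❓❓❓❓❓❓❓❓
❓❓❓❓❓❓❓❓❓❓

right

⬜❓❓❓❓❓❓❓❓❓
⬜❓❓❓❓❓❓❓❓❓
⬜❓❓❓❓❓❓❓❓❓
🟩🟫⬛🟫🟩⬜⬜🟩❓❓
🟦🟫🟩⬛🟩🟦⬛🟫❓❓
🟫🟩🟫🟩🟫🔴🟫🟫❓❓
⬜🟫🟦🟩🟫🟩🟩⬜❓❓
🟩⬜⬜🟩⬜🟩🟩🟦❓❓
❓❓❓❓❓❓❓❓❓❓
❓❓❓❓❓❓❓❓❓❓

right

❓❓❓❓❓❓❓❓❓❓
❓❓❓❓❓❓❓❓❓❓
❓❓❓❓❓❓❓❓❓❓
🟫⬛🟫🟩⬜⬜🟩⬛❓❓
🟫🟩⬛🟩🟦⬛🟫🟦❓❓
🟩🟫🟩🟫⬜🔴🟫🟩❓❓
🟫🟦🟩🟫🟩🟩⬜🟩❓❓
⬜⬜🟩⬜🟩🟩🟦🟦❓❓
❓❓❓❓❓❓❓❓❓❓
❓❓❓❓❓❓❓❓❓❓

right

❓❓❓❓❓❓❓❓❓❓
❓❓❓❓❓❓❓❓❓❓
❓❓❓❓❓❓❓❓❓❓
⬛🟫🟩⬜⬜🟩⬛🟩❓❓
🟩⬛🟩🟦⬛🟫🟦🟫❓❓
🟫🟩🟫⬜🟫🔴🟩🟩❓❓
🟦🟩🟫🟩🟩⬜🟩🟩❓❓
⬜🟩⬜🟩🟩🟦🟦🟩❓❓
❓❓❓❓❓❓❓❓❓❓
❓❓❓❓❓❓❓❓❓❓

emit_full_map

⬜⬜🟩⬛⬛❓❓❓❓❓❓❓❓❓
⬛🟩⬛⬜🟩❓❓❓❓❓❓❓❓❓
⬛🟩🟩⬛🟫❓❓❓❓❓❓❓❓❓
⬛⬛🟫🟩🟫❓❓❓❓❓❓❓❓❓
🟩⬜🟩🟩🟫❓❓❓❓❓❓❓❓❓
⬛🟦🟩⬜🟩❓❓❓❓❓❓❓❓❓
🟩🟩🟩⬛⬜❓❓❓❓❓❓❓❓❓
🟩⬛⬛🟩🟫❓❓❓❓❓❓❓❓❓
🟫🟩🟫⬛⬜❓❓❓❓❓❓❓❓❓
⬛🟫🟩🟫🟩❓❓❓❓❓❓❓❓❓
⬛🟩🟫⬜⬜❓❓❓❓❓❓❓❓❓
⬜🟩⬜⬛🟩❓❓❓❓❓❓❓❓❓
🟫🟩⬛⬜⬜❓❓❓❓❓❓❓❓❓
🟫⬛🟦🟫⬜❓❓❓❓❓❓❓❓❓
🟫🟫🟫⬜⬜❓❓❓❓❓❓❓❓❓
⬜🟩⬜⬜🟩🟫⬛🟫🟩⬜⬜🟩⬛🟩
🟩🟫🟩⬛🟦🟫🟩⬛🟩🟦⬛🟫🟦🟫
🟦🟩🟩🟩🟫🟩🟫🟩🟫⬜🟫🔴🟩🟩
🟫⬜🟩⬜⬜🟫🟦🟩🟫🟩🟩⬜🟩🟩
🟩⬜🟩🟩🟩⬜⬜🟩⬜🟩🟩🟦🟦🟩


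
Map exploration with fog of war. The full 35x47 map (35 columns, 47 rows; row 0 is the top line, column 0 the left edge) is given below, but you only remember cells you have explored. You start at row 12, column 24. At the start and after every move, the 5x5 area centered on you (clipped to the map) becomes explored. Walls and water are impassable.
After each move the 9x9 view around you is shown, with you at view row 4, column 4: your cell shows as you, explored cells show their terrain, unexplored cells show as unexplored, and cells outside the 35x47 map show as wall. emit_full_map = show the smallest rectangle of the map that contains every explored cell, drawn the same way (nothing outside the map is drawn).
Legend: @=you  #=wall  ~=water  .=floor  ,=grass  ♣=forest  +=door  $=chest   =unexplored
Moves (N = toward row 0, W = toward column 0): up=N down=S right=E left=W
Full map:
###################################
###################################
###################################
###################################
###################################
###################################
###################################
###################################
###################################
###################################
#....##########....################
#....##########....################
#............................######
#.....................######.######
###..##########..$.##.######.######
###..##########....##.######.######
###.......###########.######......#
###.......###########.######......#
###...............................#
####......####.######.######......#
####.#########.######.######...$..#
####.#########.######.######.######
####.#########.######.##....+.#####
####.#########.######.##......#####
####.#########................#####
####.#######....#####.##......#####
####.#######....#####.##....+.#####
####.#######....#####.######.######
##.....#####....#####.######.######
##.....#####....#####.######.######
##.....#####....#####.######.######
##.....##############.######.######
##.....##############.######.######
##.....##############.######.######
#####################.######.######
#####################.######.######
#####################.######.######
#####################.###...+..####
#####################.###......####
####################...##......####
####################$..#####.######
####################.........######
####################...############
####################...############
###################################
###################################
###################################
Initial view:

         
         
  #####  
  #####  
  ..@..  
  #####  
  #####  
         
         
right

         
         
 ######  
 ######  
 ...@..  
 ######  
 ######  
         
         

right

         
         
#######  
#######  
....@..  
######.  
######.  
         
         

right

         
         
#######  
#######  
....@.#  
#####.#  
#####.#  
         
         

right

         
         
#######  
#######  
....@##  
####.##  
####.##  
         
         

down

         
#######  
#######  
.....##  
####@##  
####.##  
  ##.##  
         
         

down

#######  
#######  
.....##  
####.##  
####@##  
  ##.##  
  ##...  
         
         

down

#######  
.....##  
####.##  
####.##  
  ##@##  
  ##...  
  ##...  
         
         

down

.....##  
####.##  
####.##  
  ##.##  
  ##@..  
  ##...  
  .....  
         
         

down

####.##  
####.##  
  ##.##  
  ##...  
  ##@..  
  .....  
  ##...  
         
         

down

####.##  
  ##.##  
  ##...  
  ##...  
  ..@..  
  ##...  
  ##...  
         
         

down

  ##.##  
  ##...  
  ##...  
  .....  
  ##@..  
  ##...  
  ##.##  
         
         

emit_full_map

#########
#########
.......##
######.##
######.##
    ##.##
    ##...
    ##...
    .....
    ##@..
    ##...
    ##.##

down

  ##...  
  ##...  
  .....  
  ##...  
  ##@..  
  ##.##  
  ..+.#  
         
         

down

  ##...  
  .....  
  ##...  
  ##...  
  ##@##  
  ..+.#  
  ....#  
         
         

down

  .....  
  ##...  
  ##...  
  ##.##  
  ..@.#  
  ....#  
  ....#  
         
         

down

  ##...  
  ##...  
  ##.##  
  ..+.#  
  ..@.#  
  ....#  
  ....#  
         
         

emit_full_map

#########
#########
.......##
######.##
######.##
    ##.##
    ##...
    ##...
    .....
    ##...
    ##...
    ##.##
    ..+.#
    ..@.#
    ....#
    ....#

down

  ##...  
  ##.##  
  ..+.#  
  ....#  
  ..@.#  
  ....#  
  ..+.#  
         
         

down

  ##.##  
  ..+.#  
  ....#  
  ....#  
  ..@.#  
  ..+.#  
  ##.##  
         
         

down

  ..+.#  
  ....#  
  ....#  
  ....#  
  ..@.#  
  ##.##  
  ##.##  
         
         

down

  ....#  
  ....#  
  ....#  
  ..+.#  
  ##@##  
  ##.##  
  ##.##  
         
         

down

  ....#  
  ....#  
  ..+.#  
  ##.##  
  ##@##  
  ##.##  
  ##.##  
         
         

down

  ....#  
  ..+.#  
  ##.##  
  ##.##  
  ##@##  
  ##.##  
  ##.##  
         
         

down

  ..+.#  
  ##.##  
  ##.##  
  ##.##  
  ##@##  
  ##.##  
  ##.##  
         
         

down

  ##.##  
  ##.##  
  ##.##  
  ##.##  
  ##@##  
  ##.##  
  ##.##  
         
         

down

  ##.##  
  ##.##  
  ##.##  
  ##.##  
  ##@##  
  ##.##  
  ##.##  
         
         

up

  ##.##  
  ##.##  
  ##.##  
  ##.##  
  ##@##  
  ##.##  
  ##.##  
  ##.##  
         


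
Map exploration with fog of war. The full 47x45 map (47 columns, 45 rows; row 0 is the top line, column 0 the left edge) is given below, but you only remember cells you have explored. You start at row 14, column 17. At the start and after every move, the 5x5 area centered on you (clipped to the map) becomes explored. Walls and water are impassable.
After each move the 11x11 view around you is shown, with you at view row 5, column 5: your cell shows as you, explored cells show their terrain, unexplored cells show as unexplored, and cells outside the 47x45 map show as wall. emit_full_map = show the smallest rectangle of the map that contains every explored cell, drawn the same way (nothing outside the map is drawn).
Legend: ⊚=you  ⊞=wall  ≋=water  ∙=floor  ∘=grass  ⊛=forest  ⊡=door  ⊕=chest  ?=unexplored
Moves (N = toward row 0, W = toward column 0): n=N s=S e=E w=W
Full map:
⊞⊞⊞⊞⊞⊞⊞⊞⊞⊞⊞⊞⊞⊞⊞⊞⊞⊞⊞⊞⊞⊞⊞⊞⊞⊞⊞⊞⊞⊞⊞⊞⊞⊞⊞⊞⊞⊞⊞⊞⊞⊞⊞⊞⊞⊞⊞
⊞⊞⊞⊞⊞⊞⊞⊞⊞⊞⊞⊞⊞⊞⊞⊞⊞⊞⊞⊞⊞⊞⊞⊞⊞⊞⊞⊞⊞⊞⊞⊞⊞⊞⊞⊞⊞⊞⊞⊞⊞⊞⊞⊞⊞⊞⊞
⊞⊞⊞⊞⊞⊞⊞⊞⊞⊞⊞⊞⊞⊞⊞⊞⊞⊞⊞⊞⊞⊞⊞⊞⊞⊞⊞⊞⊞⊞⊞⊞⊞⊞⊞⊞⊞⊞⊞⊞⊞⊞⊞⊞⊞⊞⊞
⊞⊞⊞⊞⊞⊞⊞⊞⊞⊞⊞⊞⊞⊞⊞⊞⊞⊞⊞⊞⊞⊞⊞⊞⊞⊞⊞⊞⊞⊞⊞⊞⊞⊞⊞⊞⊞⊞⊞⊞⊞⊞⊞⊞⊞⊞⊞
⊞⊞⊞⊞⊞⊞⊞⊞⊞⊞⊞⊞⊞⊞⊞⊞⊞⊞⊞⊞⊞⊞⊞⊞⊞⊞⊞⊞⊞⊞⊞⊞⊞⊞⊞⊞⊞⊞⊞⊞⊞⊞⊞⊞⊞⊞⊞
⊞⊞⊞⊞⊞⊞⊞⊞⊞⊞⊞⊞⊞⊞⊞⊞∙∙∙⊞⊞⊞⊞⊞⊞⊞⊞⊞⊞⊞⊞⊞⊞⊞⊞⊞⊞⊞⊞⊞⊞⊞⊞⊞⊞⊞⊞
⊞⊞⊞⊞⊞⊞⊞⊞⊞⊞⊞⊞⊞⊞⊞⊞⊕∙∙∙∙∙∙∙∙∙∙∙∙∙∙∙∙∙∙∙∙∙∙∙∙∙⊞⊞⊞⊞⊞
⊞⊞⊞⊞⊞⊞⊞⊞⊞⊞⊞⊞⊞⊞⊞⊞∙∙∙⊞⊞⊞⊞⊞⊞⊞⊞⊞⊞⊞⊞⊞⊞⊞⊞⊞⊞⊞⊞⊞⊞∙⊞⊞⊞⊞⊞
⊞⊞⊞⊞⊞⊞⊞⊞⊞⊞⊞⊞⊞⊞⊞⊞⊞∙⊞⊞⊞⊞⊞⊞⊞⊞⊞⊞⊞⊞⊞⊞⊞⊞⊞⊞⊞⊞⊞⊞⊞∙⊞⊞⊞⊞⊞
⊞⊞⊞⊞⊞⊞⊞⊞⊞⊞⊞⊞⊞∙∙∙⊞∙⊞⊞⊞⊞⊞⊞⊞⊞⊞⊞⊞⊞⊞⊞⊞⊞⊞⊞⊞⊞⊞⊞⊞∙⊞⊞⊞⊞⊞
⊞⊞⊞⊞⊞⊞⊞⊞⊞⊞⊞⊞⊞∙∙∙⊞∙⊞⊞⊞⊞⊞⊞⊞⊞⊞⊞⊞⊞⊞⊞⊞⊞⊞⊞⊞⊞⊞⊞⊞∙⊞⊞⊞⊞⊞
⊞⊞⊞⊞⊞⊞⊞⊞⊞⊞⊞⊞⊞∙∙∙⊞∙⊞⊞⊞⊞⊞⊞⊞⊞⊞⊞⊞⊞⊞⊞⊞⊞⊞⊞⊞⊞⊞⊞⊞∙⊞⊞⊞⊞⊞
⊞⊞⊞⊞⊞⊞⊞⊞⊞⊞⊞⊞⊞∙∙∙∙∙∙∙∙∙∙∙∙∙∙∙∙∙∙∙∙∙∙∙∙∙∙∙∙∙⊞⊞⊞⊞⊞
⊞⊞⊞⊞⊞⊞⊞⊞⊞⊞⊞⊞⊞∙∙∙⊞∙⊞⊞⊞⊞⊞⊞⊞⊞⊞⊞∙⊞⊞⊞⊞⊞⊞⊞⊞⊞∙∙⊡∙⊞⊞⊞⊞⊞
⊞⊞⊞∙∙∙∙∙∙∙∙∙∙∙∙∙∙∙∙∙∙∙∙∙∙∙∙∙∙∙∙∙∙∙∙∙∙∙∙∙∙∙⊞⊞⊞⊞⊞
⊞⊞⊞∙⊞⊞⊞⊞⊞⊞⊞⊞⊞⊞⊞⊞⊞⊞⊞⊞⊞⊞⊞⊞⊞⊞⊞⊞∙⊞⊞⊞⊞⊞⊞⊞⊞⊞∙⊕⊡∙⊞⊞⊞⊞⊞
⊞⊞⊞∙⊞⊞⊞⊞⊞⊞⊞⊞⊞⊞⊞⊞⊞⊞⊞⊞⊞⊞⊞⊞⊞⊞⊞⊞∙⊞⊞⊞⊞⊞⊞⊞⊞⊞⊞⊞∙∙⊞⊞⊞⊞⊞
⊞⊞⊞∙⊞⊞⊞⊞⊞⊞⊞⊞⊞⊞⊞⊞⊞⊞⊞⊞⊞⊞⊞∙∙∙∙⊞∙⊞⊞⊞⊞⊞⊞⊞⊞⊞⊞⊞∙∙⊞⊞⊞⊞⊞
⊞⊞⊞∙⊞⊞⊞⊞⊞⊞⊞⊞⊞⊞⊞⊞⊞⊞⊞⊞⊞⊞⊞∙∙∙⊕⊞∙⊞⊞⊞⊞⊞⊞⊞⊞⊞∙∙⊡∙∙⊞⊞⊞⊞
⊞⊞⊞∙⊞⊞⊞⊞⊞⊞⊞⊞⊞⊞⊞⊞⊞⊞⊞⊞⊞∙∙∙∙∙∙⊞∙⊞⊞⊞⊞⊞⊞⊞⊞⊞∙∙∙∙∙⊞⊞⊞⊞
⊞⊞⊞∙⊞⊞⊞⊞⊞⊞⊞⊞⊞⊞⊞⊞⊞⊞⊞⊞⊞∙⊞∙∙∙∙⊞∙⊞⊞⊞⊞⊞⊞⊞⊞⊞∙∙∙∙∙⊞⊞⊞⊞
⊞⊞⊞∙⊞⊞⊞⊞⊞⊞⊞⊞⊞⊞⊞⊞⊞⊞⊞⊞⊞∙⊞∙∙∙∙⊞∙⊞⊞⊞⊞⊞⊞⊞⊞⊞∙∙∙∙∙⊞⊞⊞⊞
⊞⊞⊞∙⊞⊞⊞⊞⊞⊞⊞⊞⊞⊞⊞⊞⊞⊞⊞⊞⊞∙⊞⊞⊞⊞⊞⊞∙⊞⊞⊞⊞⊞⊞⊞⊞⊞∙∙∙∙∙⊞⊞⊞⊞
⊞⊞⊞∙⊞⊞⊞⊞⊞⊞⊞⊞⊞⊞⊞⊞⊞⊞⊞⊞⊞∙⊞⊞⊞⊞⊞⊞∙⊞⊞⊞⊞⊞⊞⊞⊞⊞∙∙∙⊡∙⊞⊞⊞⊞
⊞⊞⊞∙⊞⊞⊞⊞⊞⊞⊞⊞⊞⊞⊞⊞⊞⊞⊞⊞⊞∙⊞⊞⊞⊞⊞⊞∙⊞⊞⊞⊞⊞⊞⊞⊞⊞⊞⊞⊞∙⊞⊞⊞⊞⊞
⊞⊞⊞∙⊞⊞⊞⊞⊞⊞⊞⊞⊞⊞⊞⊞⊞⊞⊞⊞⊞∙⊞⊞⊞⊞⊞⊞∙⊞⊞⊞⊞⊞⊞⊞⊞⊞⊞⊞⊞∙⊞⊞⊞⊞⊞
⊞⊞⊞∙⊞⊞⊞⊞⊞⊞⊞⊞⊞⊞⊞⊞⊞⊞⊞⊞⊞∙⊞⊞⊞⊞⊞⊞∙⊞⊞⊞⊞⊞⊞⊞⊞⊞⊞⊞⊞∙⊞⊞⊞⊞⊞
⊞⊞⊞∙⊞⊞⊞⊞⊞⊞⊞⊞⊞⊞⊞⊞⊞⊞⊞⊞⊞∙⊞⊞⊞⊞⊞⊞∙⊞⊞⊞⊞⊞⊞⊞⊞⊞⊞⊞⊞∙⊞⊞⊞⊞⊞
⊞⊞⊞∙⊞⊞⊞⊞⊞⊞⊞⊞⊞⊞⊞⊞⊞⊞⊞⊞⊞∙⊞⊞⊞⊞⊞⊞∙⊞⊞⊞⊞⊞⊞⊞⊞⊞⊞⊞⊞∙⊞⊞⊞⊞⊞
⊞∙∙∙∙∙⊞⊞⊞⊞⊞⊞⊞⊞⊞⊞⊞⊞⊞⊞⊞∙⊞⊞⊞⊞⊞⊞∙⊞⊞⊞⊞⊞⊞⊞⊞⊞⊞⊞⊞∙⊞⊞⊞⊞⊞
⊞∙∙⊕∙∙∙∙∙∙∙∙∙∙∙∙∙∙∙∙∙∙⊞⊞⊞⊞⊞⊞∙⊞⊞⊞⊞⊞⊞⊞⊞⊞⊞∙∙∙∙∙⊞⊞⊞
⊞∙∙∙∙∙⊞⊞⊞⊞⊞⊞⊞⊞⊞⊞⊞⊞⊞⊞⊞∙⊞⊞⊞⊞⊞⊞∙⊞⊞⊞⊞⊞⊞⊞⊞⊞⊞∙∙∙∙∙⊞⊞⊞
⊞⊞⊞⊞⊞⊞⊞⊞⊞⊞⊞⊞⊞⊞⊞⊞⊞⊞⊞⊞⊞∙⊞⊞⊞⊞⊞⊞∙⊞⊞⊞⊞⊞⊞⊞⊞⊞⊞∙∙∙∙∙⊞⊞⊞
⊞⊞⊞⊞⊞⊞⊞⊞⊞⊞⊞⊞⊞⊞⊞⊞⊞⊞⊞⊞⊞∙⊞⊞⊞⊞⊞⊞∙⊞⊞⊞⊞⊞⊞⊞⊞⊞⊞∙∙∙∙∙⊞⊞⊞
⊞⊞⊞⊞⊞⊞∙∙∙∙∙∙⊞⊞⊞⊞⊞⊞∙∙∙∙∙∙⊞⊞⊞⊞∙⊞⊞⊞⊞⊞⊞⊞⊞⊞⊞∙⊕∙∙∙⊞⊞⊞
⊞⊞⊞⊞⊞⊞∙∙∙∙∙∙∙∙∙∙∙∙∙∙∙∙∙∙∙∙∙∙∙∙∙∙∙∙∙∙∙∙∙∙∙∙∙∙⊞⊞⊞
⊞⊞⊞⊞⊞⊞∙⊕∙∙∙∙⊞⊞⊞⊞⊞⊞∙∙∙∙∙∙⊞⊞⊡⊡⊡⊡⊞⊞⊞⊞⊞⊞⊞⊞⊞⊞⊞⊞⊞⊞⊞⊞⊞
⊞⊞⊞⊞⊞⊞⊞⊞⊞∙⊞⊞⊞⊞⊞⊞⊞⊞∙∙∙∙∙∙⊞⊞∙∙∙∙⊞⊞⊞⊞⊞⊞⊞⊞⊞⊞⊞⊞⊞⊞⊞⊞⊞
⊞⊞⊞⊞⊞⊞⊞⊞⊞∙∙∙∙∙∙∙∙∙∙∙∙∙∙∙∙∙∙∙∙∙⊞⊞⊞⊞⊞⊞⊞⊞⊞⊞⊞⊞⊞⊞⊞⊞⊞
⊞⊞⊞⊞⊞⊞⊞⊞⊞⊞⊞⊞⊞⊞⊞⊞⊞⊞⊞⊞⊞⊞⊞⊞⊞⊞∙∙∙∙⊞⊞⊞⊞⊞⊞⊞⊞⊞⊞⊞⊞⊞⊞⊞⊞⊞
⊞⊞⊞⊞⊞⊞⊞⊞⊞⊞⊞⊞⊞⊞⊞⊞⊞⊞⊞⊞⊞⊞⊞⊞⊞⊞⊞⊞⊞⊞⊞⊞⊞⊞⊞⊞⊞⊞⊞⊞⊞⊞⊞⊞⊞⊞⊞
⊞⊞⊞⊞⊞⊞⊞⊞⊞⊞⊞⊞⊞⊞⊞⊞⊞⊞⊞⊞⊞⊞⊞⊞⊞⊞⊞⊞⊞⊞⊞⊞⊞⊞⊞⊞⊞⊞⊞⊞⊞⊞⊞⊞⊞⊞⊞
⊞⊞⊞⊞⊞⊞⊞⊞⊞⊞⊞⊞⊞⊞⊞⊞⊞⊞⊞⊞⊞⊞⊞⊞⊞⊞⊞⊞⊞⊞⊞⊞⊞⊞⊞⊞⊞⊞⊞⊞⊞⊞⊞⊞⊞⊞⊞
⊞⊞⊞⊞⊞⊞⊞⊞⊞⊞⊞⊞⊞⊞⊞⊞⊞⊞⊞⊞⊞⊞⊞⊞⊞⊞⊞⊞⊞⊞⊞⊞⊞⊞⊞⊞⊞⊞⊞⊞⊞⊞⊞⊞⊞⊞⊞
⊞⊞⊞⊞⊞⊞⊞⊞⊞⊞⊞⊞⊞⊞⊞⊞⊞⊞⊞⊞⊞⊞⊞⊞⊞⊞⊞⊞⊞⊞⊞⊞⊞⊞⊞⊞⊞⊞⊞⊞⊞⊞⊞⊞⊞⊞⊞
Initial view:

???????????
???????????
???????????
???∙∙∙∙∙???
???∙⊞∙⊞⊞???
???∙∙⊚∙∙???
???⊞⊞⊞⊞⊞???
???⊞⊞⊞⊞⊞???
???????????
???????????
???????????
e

???????????
???????????
???????????
??∙∙∙∙∙∙???
??∙⊞∙⊞⊞⊞???
??∙∙∙⊚∙∙???
??⊞⊞⊞⊞⊞⊞???
??⊞⊞⊞⊞⊞⊞???
???????????
???????????
???????????

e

???????????
???????????
???????????
?∙∙∙∙∙∙∙???
?∙⊞∙⊞⊞⊞⊞???
?∙∙∙∙⊚∙∙???
?⊞⊞⊞⊞⊞⊞⊞???
?⊞⊞⊞⊞⊞⊞⊞???
???????????
???????????
???????????

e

???????????
???????????
???????????
∙∙∙∙∙∙∙∙???
∙⊞∙⊞⊞⊞⊞⊞???
∙∙∙∙∙⊚∙∙???
⊞⊞⊞⊞⊞⊞⊞⊞???
⊞⊞⊞⊞⊞⊞⊞⊞???
???????????
???????????
???????????

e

???????????
???????????
???????????
∙∙∙∙∙∙∙∙???
⊞∙⊞⊞⊞⊞⊞⊞???
∙∙∙∙∙⊚∙∙???
⊞⊞⊞⊞⊞⊞⊞⊞???
⊞⊞⊞⊞⊞⊞⊞⊞???
???????????
???????????
???????????

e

???????????
???????????
???????????
∙∙∙∙∙∙∙∙???
∙⊞⊞⊞⊞⊞⊞⊞???
∙∙∙∙∙⊚∙∙???
⊞⊞⊞⊞⊞⊞⊞⊞???
⊞⊞⊞⊞⊞⊞⊞⊞???
???????????
???????????
???????????

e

???????????
???????????
???????????
∙∙∙∙∙∙∙∙???
⊞⊞⊞⊞⊞⊞⊞⊞???
∙∙∙∙∙⊚∙∙???
⊞⊞⊞⊞⊞⊞⊞⊞???
⊞⊞⊞⊞⊞⊞⊞⊞???
???????????
???????????
???????????

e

???????????
???????????
???????????
∙∙∙∙∙∙∙∙???
⊞⊞⊞⊞⊞⊞⊞⊞???
∙∙∙∙∙⊚∙∙???
⊞⊞⊞⊞⊞⊞⊞⊞???
⊞⊞⊞⊞⊞⊞⊞⊞???
???????????
???????????
???????????


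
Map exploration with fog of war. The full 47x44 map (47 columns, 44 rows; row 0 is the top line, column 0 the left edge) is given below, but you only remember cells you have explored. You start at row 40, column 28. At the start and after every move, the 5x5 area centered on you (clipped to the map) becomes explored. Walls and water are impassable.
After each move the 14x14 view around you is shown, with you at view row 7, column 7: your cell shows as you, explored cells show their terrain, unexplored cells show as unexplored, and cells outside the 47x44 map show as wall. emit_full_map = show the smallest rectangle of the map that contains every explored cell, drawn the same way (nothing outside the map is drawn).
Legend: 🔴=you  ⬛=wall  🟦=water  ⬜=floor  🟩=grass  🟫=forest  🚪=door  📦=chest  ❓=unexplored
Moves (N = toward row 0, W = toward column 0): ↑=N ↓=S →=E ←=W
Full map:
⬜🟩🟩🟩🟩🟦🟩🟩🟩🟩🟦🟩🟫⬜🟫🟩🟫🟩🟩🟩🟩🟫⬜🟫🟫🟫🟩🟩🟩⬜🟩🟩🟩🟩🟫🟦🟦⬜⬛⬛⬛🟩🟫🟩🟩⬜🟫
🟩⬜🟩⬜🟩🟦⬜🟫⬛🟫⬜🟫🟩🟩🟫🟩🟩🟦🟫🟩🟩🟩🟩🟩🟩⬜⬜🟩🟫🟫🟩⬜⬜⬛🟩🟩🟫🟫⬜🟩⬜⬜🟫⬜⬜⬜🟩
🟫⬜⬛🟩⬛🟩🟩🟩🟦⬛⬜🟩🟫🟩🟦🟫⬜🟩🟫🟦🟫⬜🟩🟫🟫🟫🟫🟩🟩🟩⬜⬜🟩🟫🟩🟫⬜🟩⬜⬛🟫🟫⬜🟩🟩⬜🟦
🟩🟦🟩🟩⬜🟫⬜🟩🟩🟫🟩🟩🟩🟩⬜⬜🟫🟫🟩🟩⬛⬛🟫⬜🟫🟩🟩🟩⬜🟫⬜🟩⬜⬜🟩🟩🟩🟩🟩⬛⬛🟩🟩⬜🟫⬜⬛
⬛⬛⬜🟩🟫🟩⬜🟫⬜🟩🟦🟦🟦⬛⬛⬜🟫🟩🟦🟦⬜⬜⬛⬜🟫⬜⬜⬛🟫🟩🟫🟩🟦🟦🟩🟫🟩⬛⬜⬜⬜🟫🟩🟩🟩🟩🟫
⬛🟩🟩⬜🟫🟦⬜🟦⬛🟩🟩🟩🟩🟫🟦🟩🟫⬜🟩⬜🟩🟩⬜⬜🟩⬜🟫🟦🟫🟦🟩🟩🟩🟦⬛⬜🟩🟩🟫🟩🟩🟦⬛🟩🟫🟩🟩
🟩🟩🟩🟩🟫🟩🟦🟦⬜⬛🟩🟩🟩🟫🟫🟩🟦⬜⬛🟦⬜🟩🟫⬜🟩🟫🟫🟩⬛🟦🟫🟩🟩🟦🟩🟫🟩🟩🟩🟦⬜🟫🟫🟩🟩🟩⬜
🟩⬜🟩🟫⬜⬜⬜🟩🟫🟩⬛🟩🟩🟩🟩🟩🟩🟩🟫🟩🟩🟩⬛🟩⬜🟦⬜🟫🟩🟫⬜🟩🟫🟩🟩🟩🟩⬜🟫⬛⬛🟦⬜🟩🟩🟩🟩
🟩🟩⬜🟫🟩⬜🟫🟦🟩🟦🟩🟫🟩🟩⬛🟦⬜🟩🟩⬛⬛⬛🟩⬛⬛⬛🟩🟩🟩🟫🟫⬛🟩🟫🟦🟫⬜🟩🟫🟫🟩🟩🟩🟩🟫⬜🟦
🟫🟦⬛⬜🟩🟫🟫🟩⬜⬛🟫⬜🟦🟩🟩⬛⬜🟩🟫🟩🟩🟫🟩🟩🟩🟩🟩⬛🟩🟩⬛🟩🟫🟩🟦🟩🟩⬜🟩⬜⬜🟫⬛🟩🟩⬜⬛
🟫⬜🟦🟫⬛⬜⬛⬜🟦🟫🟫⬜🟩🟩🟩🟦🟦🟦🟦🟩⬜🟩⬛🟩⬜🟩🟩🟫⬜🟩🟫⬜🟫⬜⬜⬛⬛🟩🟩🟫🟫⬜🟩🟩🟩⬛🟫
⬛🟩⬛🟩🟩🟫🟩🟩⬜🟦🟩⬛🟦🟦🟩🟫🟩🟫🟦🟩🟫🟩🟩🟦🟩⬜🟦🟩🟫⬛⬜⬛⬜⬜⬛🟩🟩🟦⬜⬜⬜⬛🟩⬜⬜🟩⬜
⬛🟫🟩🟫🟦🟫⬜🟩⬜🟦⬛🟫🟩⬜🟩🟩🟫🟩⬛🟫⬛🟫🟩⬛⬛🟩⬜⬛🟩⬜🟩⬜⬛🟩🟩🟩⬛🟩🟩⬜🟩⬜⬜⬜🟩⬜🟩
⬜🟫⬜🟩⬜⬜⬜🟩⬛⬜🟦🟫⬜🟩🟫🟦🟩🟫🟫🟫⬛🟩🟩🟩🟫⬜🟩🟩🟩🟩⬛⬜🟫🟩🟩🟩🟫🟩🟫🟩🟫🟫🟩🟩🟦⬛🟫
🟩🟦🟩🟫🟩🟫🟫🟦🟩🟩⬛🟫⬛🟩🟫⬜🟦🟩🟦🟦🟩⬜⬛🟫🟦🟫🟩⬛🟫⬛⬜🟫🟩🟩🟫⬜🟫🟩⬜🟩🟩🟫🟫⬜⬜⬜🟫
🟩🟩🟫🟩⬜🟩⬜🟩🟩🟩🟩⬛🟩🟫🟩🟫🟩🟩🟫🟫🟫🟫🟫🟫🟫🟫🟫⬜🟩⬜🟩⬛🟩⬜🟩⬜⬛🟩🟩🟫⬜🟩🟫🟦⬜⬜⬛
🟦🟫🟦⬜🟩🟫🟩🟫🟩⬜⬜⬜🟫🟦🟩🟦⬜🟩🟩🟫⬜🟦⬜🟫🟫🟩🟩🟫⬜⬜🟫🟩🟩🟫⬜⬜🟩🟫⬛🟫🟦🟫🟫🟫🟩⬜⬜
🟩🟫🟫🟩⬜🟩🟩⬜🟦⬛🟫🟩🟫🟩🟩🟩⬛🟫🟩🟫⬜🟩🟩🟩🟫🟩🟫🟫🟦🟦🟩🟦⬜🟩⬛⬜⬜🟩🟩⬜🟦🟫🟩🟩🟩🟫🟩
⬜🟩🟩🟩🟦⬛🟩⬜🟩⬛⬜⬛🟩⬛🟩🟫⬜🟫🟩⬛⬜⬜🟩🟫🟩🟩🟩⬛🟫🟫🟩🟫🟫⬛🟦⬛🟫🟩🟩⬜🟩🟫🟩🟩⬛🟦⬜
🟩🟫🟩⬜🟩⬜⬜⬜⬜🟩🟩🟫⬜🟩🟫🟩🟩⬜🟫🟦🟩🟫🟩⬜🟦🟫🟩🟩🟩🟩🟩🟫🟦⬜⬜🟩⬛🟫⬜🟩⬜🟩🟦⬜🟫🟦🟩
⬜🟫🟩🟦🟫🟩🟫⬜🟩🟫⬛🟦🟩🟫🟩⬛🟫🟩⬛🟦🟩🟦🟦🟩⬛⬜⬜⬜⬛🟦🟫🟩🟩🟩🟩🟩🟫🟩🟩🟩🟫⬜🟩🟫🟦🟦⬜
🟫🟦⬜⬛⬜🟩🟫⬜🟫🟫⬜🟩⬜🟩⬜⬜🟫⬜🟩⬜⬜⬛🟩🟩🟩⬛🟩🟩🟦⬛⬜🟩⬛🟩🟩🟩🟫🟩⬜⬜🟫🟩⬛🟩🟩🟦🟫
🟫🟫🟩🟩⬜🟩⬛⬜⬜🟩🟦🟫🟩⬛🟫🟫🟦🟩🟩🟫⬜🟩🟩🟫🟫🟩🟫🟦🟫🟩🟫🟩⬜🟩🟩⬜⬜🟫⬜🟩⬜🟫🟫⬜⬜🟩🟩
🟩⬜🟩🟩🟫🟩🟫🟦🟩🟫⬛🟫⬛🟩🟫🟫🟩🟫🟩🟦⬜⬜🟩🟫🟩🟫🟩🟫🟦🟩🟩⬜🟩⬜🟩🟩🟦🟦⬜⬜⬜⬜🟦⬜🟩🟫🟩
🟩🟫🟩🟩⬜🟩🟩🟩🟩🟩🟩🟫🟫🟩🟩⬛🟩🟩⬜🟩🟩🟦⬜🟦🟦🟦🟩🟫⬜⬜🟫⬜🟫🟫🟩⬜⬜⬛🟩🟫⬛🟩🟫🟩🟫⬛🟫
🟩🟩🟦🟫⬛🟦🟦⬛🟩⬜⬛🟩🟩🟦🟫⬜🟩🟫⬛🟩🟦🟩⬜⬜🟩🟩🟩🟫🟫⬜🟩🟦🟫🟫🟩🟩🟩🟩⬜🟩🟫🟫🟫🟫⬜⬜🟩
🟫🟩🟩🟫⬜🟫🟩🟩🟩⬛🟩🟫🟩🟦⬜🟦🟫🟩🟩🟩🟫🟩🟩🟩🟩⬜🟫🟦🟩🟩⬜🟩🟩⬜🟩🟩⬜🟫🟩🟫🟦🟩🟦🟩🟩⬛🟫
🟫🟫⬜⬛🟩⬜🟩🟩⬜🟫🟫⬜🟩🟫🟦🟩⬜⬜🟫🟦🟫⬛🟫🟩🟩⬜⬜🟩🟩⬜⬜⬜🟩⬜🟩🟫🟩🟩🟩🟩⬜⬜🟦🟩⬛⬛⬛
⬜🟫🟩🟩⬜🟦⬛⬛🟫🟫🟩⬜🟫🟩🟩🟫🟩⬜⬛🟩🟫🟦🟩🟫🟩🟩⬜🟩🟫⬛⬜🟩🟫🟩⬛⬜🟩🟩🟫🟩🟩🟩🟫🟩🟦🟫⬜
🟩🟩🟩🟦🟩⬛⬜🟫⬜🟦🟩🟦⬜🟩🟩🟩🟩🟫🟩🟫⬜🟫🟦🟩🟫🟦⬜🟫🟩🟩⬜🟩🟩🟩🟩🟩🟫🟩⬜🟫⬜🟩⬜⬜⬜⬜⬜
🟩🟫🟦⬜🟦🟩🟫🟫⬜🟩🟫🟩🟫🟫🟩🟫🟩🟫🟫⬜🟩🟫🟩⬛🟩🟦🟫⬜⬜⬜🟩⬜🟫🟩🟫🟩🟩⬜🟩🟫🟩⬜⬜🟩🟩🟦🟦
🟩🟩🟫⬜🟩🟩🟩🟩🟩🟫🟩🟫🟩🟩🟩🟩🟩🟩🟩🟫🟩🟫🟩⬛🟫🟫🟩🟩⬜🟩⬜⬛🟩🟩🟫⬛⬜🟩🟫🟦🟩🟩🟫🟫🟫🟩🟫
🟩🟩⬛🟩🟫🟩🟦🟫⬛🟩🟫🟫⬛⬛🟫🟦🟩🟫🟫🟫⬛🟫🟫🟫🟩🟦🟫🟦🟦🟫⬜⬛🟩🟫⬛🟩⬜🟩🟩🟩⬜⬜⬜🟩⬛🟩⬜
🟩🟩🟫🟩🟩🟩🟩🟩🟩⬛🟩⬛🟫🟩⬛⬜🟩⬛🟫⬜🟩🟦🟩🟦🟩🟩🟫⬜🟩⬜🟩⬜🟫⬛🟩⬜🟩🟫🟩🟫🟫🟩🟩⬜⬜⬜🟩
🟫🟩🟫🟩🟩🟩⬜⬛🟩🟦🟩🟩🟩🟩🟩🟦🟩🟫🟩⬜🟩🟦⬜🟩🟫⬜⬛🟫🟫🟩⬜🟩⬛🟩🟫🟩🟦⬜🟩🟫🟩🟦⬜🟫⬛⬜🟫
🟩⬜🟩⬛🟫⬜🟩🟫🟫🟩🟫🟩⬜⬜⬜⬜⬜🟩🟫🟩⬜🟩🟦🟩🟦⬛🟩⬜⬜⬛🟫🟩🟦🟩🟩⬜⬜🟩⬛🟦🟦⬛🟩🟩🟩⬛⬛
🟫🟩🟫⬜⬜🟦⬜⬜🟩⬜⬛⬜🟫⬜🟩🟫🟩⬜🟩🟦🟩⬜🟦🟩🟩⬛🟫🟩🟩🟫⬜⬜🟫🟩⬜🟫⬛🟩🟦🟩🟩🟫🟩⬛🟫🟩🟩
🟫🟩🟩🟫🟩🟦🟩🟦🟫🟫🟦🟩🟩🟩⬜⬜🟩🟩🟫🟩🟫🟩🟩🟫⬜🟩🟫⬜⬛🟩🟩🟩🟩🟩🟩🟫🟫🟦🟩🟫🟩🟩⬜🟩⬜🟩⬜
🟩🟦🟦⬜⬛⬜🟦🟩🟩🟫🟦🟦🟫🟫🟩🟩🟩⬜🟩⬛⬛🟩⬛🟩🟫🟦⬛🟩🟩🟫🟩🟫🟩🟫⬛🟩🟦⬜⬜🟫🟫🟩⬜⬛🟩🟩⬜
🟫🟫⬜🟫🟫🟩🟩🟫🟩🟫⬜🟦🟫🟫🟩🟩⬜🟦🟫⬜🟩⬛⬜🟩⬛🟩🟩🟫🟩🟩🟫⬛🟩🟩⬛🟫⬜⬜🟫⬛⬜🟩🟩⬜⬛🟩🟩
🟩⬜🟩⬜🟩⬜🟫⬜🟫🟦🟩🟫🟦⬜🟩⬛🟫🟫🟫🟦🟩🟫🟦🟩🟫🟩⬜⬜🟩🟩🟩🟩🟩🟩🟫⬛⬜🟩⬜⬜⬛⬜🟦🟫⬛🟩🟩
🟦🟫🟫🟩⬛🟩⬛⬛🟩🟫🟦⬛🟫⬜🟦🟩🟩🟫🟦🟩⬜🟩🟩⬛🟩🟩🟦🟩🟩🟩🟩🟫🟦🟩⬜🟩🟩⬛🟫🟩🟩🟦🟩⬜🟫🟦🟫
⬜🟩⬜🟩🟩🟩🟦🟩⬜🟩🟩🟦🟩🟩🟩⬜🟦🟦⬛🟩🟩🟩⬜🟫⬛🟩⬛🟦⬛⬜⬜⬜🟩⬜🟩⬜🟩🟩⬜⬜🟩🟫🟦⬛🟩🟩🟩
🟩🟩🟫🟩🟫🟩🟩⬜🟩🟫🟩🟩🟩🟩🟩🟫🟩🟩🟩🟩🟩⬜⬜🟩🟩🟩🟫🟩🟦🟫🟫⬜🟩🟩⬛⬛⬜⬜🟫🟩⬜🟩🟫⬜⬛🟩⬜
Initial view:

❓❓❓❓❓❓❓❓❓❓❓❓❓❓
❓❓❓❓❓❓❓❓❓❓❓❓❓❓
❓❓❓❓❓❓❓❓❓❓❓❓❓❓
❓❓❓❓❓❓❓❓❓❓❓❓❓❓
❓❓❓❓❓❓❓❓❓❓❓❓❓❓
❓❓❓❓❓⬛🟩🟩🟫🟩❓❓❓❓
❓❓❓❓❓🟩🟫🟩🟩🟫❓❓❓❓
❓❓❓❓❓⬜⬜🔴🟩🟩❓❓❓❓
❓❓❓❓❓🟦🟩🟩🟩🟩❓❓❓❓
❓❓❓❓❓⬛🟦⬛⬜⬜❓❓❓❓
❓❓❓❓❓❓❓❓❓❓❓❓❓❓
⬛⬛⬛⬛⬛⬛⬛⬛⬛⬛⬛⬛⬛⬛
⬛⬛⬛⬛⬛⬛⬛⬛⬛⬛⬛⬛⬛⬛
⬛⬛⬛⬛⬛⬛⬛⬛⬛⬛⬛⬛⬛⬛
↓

❓❓❓❓❓❓❓❓❓❓❓❓❓❓
❓❓❓❓❓❓❓❓❓❓❓❓❓❓
❓❓❓❓❓❓❓❓❓❓❓❓❓❓
❓❓❓❓❓❓❓❓❓❓❓❓❓❓
❓❓❓❓❓⬛🟩🟩🟫🟩❓❓❓❓
❓❓❓❓❓🟩🟫🟩🟩🟫❓❓❓❓
❓❓❓❓❓⬜⬜🟩🟩🟩❓❓❓❓
❓❓❓❓❓🟦🟩🔴🟩🟩❓❓❓❓
❓❓❓❓❓⬛🟦⬛⬜⬜❓❓❓❓
❓❓❓❓❓🟫🟩🟦🟫🟫❓❓❓❓
⬛⬛⬛⬛⬛⬛⬛⬛⬛⬛⬛⬛⬛⬛
⬛⬛⬛⬛⬛⬛⬛⬛⬛⬛⬛⬛⬛⬛
⬛⬛⬛⬛⬛⬛⬛⬛⬛⬛⬛⬛⬛⬛
⬛⬛⬛⬛⬛⬛⬛⬛⬛⬛⬛⬛⬛⬛

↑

❓❓❓❓❓❓❓❓❓❓❓❓❓❓
❓❓❓❓❓❓❓❓❓❓❓❓❓❓
❓❓❓❓❓❓❓❓❓❓❓❓❓❓
❓❓❓❓❓❓❓❓❓❓❓❓❓❓
❓❓❓❓❓❓❓❓❓❓❓❓❓❓
❓❓❓❓❓⬛🟩🟩🟫🟩❓❓❓❓
❓❓❓❓❓🟩🟫🟩🟩🟫❓❓❓❓
❓❓❓❓❓⬜⬜🔴🟩🟩❓❓❓❓
❓❓❓❓❓🟦🟩🟩🟩🟩❓❓❓❓
❓❓❓❓❓⬛🟦⬛⬜⬜❓❓❓❓
❓❓❓❓❓🟫🟩🟦🟫🟫❓❓❓❓
⬛⬛⬛⬛⬛⬛⬛⬛⬛⬛⬛⬛⬛⬛
⬛⬛⬛⬛⬛⬛⬛⬛⬛⬛⬛⬛⬛⬛
⬛⬛⬛⬛⬛⬛⬛⬛⬛⬛⬛⬛⬛⬛

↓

❓❓❓❓❓❓❓❓❓❓❓❓❓❓
❓❓❓❓❓❓❓❓❓❓❓❓❓❓
❓❓❓❓❓❓❓❓❓❓❓❓❓❓
❓❓❓❓❓❓❓❓❓❓❓❓❓❓
❓❓❓❓❓⬛🟩🟩🟫🟩❓❓❓❓
❓❓❓❓❓🟩🟫🟩🟩🟫❓❓❓❓
❓❓❓❓❓⬜⬜🟩🟩🟩❓❓❓❓
❓❓❓❓❓🟦🟩🔴🟩🟩❓❓❓❓
❓❓❓❓❓⬛🟦⬛⬜⬜❓❓❓❓
❓❓❓❓❓🟫🟩🟦🟫🟫❓❓❓❓
⬛⬛⬛⬛⬛⬛⬛⬛⬛⬛⬛⬛⬛⬛
⬛⬛⬛⬛⬛⬛⬛⬛⬛⬛⬛⬛⬛⬛
⬛⬛⬛⬛⬛⬛⬛⬛⬛⬛⬛⬛⬛⬛
⬛⬛⬛⬛⬛⬛⬛⬛⬛⬛⬛⬛⬛⬛

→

❓❓❓❓❓❓❓❓❓❓❓❓❓❓
❓❓❓❓❓❓❓❓❓❓❓❓❓❓
❓❓❓❓❓❓❓❓❓❓❓❓❓❓
❓❓❓❓❓❓❓❓❓❓❓❓❓❓
❓❓❓❓⬛🟩🟩🟫🟩❓❓❓❓❓
❓❓❓❓🟩🟫🟩🟩🟫⬛❓❓❓❓
❓❓❓❓⬜⬜🟩🟩🟩🟩❓❓❓❓
❓❓❓❓🟦🟩🟩🔴🟩🟫❓❓❓❓
❓❓❓❓⬛🟦⬛⬜⬜⬜❓❓❓❓
❓❓❓❓🟫🟩🟦🟫🟫⬜❓❓❓❓
⬛⬛⬛⬛⬛⬛⬛⬛⬛⬛⬛⬛⬛⬛
⬛⬛⬛⬛⬛⬛⬛⬛⬛⬛⬛⬛⬛⬛
⬛⬛⬛⬛⬛⬛⬛⬛⬛⬛⬛⬛⬛⬛
⬛⬛⬛⬛⬛⬛⬛⬛⬛⬛⬛⬛⬛⬛

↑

❓❓❓❓❓❓❓❓❓❓❓❓❓❓
❓❓❓❓❓❓❓❓❓❓❓❓❓❓
❓❓❓❓❓❓❓❓❓❓❓❓❓❓
❓❓❓❓❓❓❓❓❓❓❓❓❓❓
❓❓❓❓❓❓❓❓❓❓❓❓❓❓
❓❓❓❓⬛🟩🟩🟫🟩🟫❓❓❓❓
❓❓❓❓🟩🟫🟩🟩🟫⬛❓❓❓❓
❓❓❓❓⬜⬜🟩🔴🟩🟩❓❓❓❓
❓❓❓❓🟦🟩🟩🟩🟩🟫❓❓❓❓
❓❓❓❓⬛🟦⬛⬜⬜⬜❓❓❓❓
❓❓❓❓🟫🟩🟦🟫🟫⬜❓❓❓❓
⬛⬛⬛⬛⬛⬛⬛⬛⬛⬛⬛⬛⬛⬛
⬛⬛⬛⬛⬛⬛⬛⬛⬛⬛⬛⬛⬛⬛
⬛⬛⬛⬛⬛⬛⬛⬛⬛⬛⬛⬛⬛⬛

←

❓❓❓❓❓❓❓❓❓❓❓❓❓❓
❓❓❓❓❓❓❓❓❓❓❓❓❓❓
❓❓❓❓❓❓❓❓❓❓❓❓❓❓
❓❓❓❓❓❓❓❓❓❓❓❓❓❓
❓❓❓❓❓❓❓❓❓❓❓❓❓❓
❓❓❓❓❓⬛🟩🟩🟫🟩🟫❓❓❓
❓❓❓❓❓🟩🟫🟩🟩🟫⬛❓❓❓
❓❓❓❓❓⬜⬜🔴🟩🟩🟩❓❓❓
❓❓❓❓❓🟦🟩🟩🟩🟩🟫❓❓❓
❓❓❓❓❓⬛🟦⬛⬜⬜⬜❓❓❓
❓❓❓❓❓🟫🟩🟦🟫🟫⬜❓❓❓
⬛⬛⬛⬛⬛⬛⬛⬛⬛⬛⬛⬛⬛⬛
⬛⬛⬛⬛⬛⬛⬛⬛⬛⬛⬛⬛⬛⬛
⬛⬛⬛⬛⬛⬛⬛⬛⬛⬛⬛⬛⬛⬛

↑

❓❓❓❓❓❓❓❓❓❓❓❓❓❓
❓❓❓❓❓❓❓❓❓❓❓❓❓❓
❓❓❓❓❓❓❓❓❓❓❓❓❓❓
❓❓❓❓❓❓❓❓❓❓❓❓❓❓
❓❓❓❓❓❓❓❓❓❓❓❓❓❓
❓❓❓❓❓🟫⬜⬛🟩🟩❓❓❓❓
❓❓❓❓❓⬛🟩🟩🟫🟩🟫❓❓❓
❓❓❓❓❓🟩🟫🔴🟩🟫⬛❓❓❓
❓❓❓❓❓⬜⬜🟩🟩🟩🟩❓❓❓
❓❓❓❓❓🟦🟩🟩🟩🟩🟫❓❓❓
❓❓❓❓❓⬛🟦⬛⬜⬜⬜❓❓❓
❓❓❓❓❓🟫🟩🟦🟫🟫⬜❓❓❓
⬛⬛⬛⬛⬛⬛⬛⬛⬛⬛⬛⬛⬛⬛
⬛⬛⬛⬛⬛⬛⬛⬛⬛⬛⬛⬛⬛⬛

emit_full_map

🟫⬜⬛🟩🟩❓
⬛🟩🟩🟫🟩🟫
🟩🟫🔴🟩🟫⬛
⬜⬜🟩🟩🟩🟩
🟦🟩🟩🟩🟩🟫
⬛🟦⬛⬜⬜⬜
🟫🟩🟦🟫🟫⬜

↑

❓❓❓❓❓❓❓❓❓❓❓❓❓❓
❓❓❓❓❓❓❓❓❓❓❓❓❓❓
❓❓❓❓❓❓❓❓❓❓❓❓❓❓
❓❓❓❓❓❓❓❓❓❓❓❓❓❓
❓❓❓❓❓❓❓❓❓❓❓❓❓❓
❓❓❓❓❓🟫🟩🟩🟫⬜❓❓❓❓
❓❓❓❓❓🟫⬜⬛🟩🟩❓❓❓❓
❓❓❓❓❓⬛🟩🔴🟫🟩🟫❓❓❓
❓❓❓❓❓🟩🟫🟩🟩🟫⬛❓❓❓
❓❓❓❓❓⬜⬜🟩🟩🟩🟩❓❓❓
❓❓❓❓❓🟦🟩🟩🟩🟩🟫❓❓❓
❓❓❓❓❓⬛🟦⬛⬜⬜⬜❓❓❓
❓❓❓❓❓🟫🟩🟦🟫🟫⬜❓❓❓
⬛⬛⬛⬛⬛⬛⬛⬛⬛⬛⬛⬛⬛⬛

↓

❓❓❓❓❓❓❓❓❓❓❓❓❓❓
❓❓❓❓❓❓❓❓❓❓❓❓❓❓
❓❓❓❓❓❓❓❓❓❓❓❓❓❓
❓❓❓❓❓❓❓❓❓❓❓❓❓❓
❓❓❓❓❓🟫🟩🟩🟫⬜❓❓❓❓
❓❓❓❓❓🟫⬜⬛🟩🟩❓❓❓❓
❓❓❓❓❓⬛🟩🟩🟫🟩🟫❓❓❓
❓❓❓❓❓🟩🟫🔴🟩🟫⬛❓❓❓
❓❓❓❓❓⬜⬜🟩🟩🟩🟩❓❓❓
❓❓❓❓❓🟦🟩🟩🟩🟩🟫❓❓❓
❓❓❓❓❓⬛🟦⬛⬜⬜⬜❓❓❓
❓❓❓❓❓🟫🟩🟦🟫🟫⬜❓❓❓
⬛⬛⬛⬛⬛⬛⬛⬛⬛⬛⬛⬛⬛⬛
⬛⬛⬛⬛⬛⬛⬛⬛⬛⬛⬛⬛⬛⬛

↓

❓❓❓❓❓❓❓❓❓❓❓❓❓❓
❓❓❓❓❓❓❓❓❓❓❓❓❓❓
❓❓❓❓❓❓❓❓❓❓❓❓❓❓
❓❓❓❓❓🟫🟩🟩🟫⬜❓❓❓❓
❓❓❓❓❓🟫⬜⬛🟩🟩❓❓❓❓
❓❓❓❓❓⬛🟩🟩🟫🟩🟫❓❓❓
❓❓❓❓❓🟩🟫🟩🟩🟫⬛❓❓❓
❓❓❓❓❓⬜⬜🔴🟩🟩🟩❓❓❓
❓❓❓❓❓🟦🟩🟩🟩🟩🟫❓❓❓
❓❓❓❓❓⬛🟦⬛⬜⬜⬜❓❓❓
❓❓❓❓❓🟫🟩🟦🟫🟫⬜❓❓❓
⬛⬛⬛⬛⬛⬛⬛⬛⬛⬛⬛⬛⬛⬛
⬛⬛⬛⬛⬛⬛⬛⬛⬛⬛⬛⬛⬛⬛
⬛⬛⬛⬛⬛⬛⬛⬛⬛⬛⬛⬛⬛⬛

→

❓❓❓❓❓❓❓❓❓❓❓❓❓❓
❓❓❓❓❓❓❓❓❓❓❓❓❓❓
❓❓❓❓❓❓❓❓❓❓❓❓❓❓
❓❓❓❓🟫🟩🟩🟫⬜❓❓❓❓❓
❓❓❓❓🟫⬜⬛🟩🟩❓❓❓❓❓
❓❓❓❓⬛🟩🟩🟫🟩🟫❓❓❓❓
❓❓❓❓🟩🟫🟩🟩🟫⬛❓❓❓❓
❓❓❓❓⬜⬜🟩🔴🟩🟩❓❓❓❓
❓❓❓❓🟦🟩🟩🟩🟩🟫❓❓❓❓
❓❓❓❓⬛🟦⬛⬜⬜⬜❓❓❓❓
❓❓❓❓🟫🟩🟦🟫🟫⬜❓❓❓❓
⬛⬛⬛⬛⬛⬛⬛⬛⬛⬛⬛⬛⬛⬛
⬛⬛⬛⬛⬛⬛⬛⬛⬛⬛⬛⬛⬛⬛
⬛⬛⬛⬛⬛⬛⬛⬛⬛⬛⬛⬛⬛⬛

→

❓❓❓❓❓❓❓❓❓❓❓❓❓❓
❓❓❓❓❓❓❓❓❓❓❓❓❓❓
❓❓❓❓❓❓❓❓❓❓❓❓❓❓
❓❓❓🟫🟩🟩🟫⬜❓❓❓❓❓❓
❓❓❓🟫⬜⬛🟩🟩❓❓❓❓❓❓
❓❓❓⬛🟩🟩🟫🟩🟫🟩❓❓❓❓
❓❓❓🟩🟫🟩🟩🟫⬛🟩❓❓❓❓
❓❓❓⬜⬜🟩🟩🔴🟩🟩❓❓❓❓
❓❓❓🟦🟩🟩🟩🟩🟫🟦❓❓❓❓
❓❓❓⬛🟦⬛⬜⬜⬜🟩❓❓❓❓
❓❓❓🟫🟩🟦🟫🟫⬜❓❓❓❓❓
⬛⬛⬛⬛⬛⬛⬛⬛⬛⬛⬛⬛⬛⬛
⬛⬛⬛⬛⬛⬛⬛⬛⬛⬛⬛⬛⬛⬛
⬛⬛⬛⬛⬛⬛⬛⬛⬛⬛⬛⬛⬛⬛

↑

❓❓❓❓❓❓❓❓❓❓❓❓❓❓
❓❓❓❓❓❓❓❓❓❓❓❓❓❓
❓❓❓❓❓❓❓❓❓❓❓❓❓❓
❓❓❓❓❓❓❓❓❓❓❓❓❓❓
❓❓❓🟫🟩🟩🟫⬜❓❓❓❓❓❓
❓❓❓🟫⬜⬛🟩🟩🟩🟩❓❓❓❓
❓❓❓⬛🟩🟩🟫🟩🟫🟩❓❓❓❓
❓❓❓🟩🟫🟩🟩🔴⬛🟩❓❓❓❓
❓❓❓⬜⬜🟩🟩🟩🟩🟩❓❓❓❓
❓❓❓🟦🟩🟩🟩🟩🟫🟦❓❓❓❓
❓❓❓⬛🟦⬛⬜⬜⬜🟩❓❓❓❓
❓❓❓🟫🟩🟦🟫🟫⬜❓❓❓❓❓
⬛⬛⬛⬛⬛⬛⬛⬛⬛⬛⬛⬛⬛⬛
⬛⬛⬛⬛⬛⬛⬛⬛⬛⬛⬛⬛⬛⬛

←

❓❓❓❓❓❓❓❓❓❓❓❓❓❓
❓❓❓❓❓❓❓❓❓❓❓❓❓❓
❓❓❓❓❓❓❓❓❓❓❓❓❓❓
❓❓❓❓❓❓❓❓❓❓❓❓❓❓
❓❓❓❓🟫🟩🟩🟫⬜❓❓❓❓❓
❓❓❓❓🟫⬜⬛🟩🟩🟩🟩❓❓❓
❓❓❓❓⬛🟩🟩🟫🟩🟫🟩❓❓❓
❓❓❓❓🟩🟫🟩🔴🟫⬛🟩❓❓❓
❓❓❓❓⬜⬜🟩🟩🟩🟩🟩❓❓❓
❓❓❓❓🟦🟩🟩🟩🟩🟫🟦❓❓❓
❓❓❓❓⬛🟦⬛⬜⬜⬜🟩❓❓❓
❓❓❓❓🟫🟩🟦🟫🟫⬜❓❓❓❓
⬛⬛⬛⬛⬛⬛⬛⬛⬛⬛⬛⬛⬛⬛
⬛⬛⬛⬛⬛⬛⬛⬛⬛⬛⬛⬛⬛⬛

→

❓❓❓❓❓❓❓❓❓❓❓❓❓❓
❓❓❓❓❓❓❓❓❓❓❓❓❓❓
❓❓❓❓❓❓❓❓❓❓❓❓❓❓
❓❓❓❓❓❓❓❓❓❓❓❓❓❓
❓❓❓🟫🟩🟩🟫⬜❓❓❓❓❓❓
❓❓❓🟫⬜⬛🟩🟩🟩🟩❓❓❓❓
❓❓❓⬛🟩🟩🟫🟩🟫🟩❓❓❓❓
❓❓❓🟩🟫🟩🟩🔴⬛🟩❓❓❓❓
❓❓❓⬜⬜🟩🟩🟩🟩🟩❓❓❓❓
❓❓❓🟦🟩🟩🟩🟩🟫🟦❓❓❓❓
❓❓❓⬛🟦⬛⬜⬜⬜🟩❓❓❓❓
❓❓❓🟫🟩🟦🟫🟫⬜❓❓❓❓❓
⬛⬛⬛⬛⬛⬛⬛⬛⬛⬛⬛⬛⬛⬛
⬛⬛⬛⬛⬛⬛⬛⬛⬛⬛⬛⬛⬛⬛

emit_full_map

🟫🟩🟩🟫⬜❓❓
🟫⬜⬛🟩🟩🟩🟩
⬛🟩🟩🟫🟩🟫🟩
🟩🟫🟩🟩🔴⬛🟩
⬜⬜🟩🟩🟩🟩🟩
🟦🟩🟩🟩🟩🟫🟦
⬛🟦⬛⬜⬜⬜🟩
🟫🟩🟦🟫🟫⬜❓
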